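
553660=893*620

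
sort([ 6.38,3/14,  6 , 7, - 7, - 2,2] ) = [ - 7, - 2,3/14,2,6,6.38,  7]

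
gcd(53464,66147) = 1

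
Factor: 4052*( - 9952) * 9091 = -366599156864  =  - 2^7*311^1 * 1013^1*9091^1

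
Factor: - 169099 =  - 7^3*17^1 *29^1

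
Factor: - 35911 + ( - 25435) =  - 61346 = - 2^1*37^1*829^1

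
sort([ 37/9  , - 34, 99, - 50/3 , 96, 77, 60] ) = [ - 34 ,- 50/3,37/9, 60, 77,96,99 ]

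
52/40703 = 4/3131=0.00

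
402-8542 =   -  8140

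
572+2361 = 2933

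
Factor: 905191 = 7^1*129313^1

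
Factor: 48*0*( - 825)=0 = 0^1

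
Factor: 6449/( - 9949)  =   - 6449^1 * 9949^( - 1) 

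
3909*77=300993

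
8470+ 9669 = 18139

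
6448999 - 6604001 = -155002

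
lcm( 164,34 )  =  2788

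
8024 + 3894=11918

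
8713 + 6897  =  15610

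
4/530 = 2/265 = 0.01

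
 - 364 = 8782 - 9146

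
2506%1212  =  82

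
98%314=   98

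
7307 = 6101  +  1206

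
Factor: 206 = 2^1*103^1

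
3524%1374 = 776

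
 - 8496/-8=1062/1 = 1062.00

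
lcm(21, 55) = 1155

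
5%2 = 1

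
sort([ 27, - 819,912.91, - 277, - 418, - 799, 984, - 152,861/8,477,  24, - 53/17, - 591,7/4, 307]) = [ - 819,  -  799,  -  591 ,  -  418, - 277, - 152, - 53/17, 7/4, 24, 27,861/8,307,477,912.91,984 ]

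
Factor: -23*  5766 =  - 2^1*3^1*23^1 *31^2 = -  132618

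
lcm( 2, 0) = 0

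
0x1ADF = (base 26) a4f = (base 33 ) 6af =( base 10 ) 6879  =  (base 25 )B04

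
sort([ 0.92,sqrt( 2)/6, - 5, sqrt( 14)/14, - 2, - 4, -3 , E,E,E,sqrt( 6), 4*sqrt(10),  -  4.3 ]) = [ - 5, - 4.3, - 4, - 3, - 2, sqrt( 2)/6,  sqrt (14 ) /14,0.92, sqrt( 6 ),E,E,  E,4* sqrt ( 10) ]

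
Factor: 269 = 269^1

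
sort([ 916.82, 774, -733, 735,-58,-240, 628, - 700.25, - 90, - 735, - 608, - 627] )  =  [ - 735, - 733, - 700.25, - 627 , - 608, - 240,-90, - 58,628, 735, 774,916.82 ]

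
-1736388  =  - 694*2502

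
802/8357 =802/8357 = 0.10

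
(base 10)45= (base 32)1d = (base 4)231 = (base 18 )29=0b101101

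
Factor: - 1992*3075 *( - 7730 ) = 47349342000=2^4*3^2*5^3 * 41^1*83^1*773^1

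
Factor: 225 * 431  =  3^2*5^2*431^1 = 96975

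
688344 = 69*9976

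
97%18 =7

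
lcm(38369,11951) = 729011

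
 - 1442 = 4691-6133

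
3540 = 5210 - 1670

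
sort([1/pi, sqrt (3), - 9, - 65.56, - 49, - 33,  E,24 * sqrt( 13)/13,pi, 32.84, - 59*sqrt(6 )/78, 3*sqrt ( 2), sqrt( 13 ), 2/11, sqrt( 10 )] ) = [ - 65.56, - 49, - 33, -9, - 59* sqrt(6 )/78,2/11, 1/pi , sqrt( 3),  E,pi,sqrt (10), sqrt( 13),3*sqrt(2),24*sqrt( 13)/13,  32.84 ] 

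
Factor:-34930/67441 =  - 2^1*5^1*7^1*11^(- 1) * 499^1 * 6131^( - 1)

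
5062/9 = 562 + 4/9 = 562.44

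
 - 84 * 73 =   -  6132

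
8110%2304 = 1198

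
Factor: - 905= -5^1*181^1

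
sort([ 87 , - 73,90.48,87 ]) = [ - 73,87,  87,90.48 ]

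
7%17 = 7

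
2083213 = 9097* 229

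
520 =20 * 26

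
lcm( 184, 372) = 17112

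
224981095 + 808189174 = 1033170269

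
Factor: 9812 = 2^2*11^1*223^1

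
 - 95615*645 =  - 61671675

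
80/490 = 8/49 = 0.16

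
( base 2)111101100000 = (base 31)42u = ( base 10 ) 3936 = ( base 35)37g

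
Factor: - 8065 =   -  5^1 * 1613^1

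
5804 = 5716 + 88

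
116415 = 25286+91129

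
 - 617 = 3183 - 3800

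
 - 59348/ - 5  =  11869 + 3/5 = 11869.60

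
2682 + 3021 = 5703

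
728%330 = 68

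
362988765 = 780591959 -417603194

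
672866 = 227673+445193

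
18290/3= 18290/3 = 6096.67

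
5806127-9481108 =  - 3674981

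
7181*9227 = 66259087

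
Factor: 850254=2^1*3^1*141709^1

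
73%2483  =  73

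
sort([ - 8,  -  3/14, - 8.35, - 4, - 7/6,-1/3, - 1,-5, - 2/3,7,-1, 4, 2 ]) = [ -8.35, - 8,-5, - 4, - 7/6, - 1, - 1,  -  2/3, - 1/3 , - 3/14 , 2,4,7]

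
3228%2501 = 727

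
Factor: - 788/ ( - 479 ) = 2^2*197^1*479^ (-1 ) 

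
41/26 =41/26 = 1.58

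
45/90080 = 9/18016 = 0.00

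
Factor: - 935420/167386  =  -2^1*5^1*127^( - 1 )*659^(-1)*46771^1 = - 467710/83693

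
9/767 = 9/767 = 0.01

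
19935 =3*6645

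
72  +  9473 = 9545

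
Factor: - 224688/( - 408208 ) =453/823 = 3^1*151^1*823^( - 1)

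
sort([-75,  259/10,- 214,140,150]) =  [ - 214,  -  75,259/10, 140, 150 ] 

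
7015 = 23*305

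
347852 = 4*86963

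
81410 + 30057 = 111467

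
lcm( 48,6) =48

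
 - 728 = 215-943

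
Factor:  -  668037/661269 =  - 222679/220423= - 7^( - 1 ) * 31489^( - 1) *222679^1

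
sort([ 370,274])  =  [ 274,370]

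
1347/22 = 61 + 5/22 = 61.23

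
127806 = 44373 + 83433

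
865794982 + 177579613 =1043374595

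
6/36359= 6/36359 = 0.00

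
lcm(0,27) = 0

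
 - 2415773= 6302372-8718145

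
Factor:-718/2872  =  -1/4 = - 2^ ( - 2) 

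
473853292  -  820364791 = -346511499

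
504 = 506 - 2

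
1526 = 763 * 2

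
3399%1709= 1690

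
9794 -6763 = 3031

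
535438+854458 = 1389896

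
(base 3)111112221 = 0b10011010011000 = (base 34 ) 8ik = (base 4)2122120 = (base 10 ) 9880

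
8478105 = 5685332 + 2792773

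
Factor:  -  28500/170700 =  - 5^1*19^1 * 569^(  -  1 ) = -95/569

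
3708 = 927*4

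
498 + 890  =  1388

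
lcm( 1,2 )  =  2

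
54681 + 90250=144931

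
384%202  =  182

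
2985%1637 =1348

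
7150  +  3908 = 11058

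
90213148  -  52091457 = 38121691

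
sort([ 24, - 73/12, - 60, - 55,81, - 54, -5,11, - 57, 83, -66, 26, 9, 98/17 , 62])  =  [ - 66,  -  60, - 57, -55,-54, - 73/12 , - 5, 98/17, 9,11,24, 26,62,  81, 83 ]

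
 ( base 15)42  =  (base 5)222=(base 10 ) 62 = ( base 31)20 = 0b111110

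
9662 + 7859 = 17521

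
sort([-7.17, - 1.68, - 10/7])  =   [  -  7.17, - 1.68, - 10/7 ] 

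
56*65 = 3640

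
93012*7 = 651084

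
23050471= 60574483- 37524012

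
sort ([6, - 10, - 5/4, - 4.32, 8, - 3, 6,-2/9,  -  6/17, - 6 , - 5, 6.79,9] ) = [ - 10,-6,-5, - 4.32, - 3, - 5/4, - 6/17, - 2/9, 6, 6,6.79 , 8,9 ]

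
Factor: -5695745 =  - 5^1*11^1*29^1*3571^1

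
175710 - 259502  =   -83792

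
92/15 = 92/15 = 6.13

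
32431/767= 32431/767= 42.28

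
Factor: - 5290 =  - 2^1*5^1*23^2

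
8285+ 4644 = 12929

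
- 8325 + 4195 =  - 4130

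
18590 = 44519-25929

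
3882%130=112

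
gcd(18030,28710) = 30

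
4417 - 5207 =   -  790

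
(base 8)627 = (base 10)407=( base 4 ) 12113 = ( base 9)502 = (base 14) 211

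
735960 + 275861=1011821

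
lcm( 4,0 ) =0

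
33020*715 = 23609300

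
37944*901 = 34187544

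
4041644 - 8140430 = -4098786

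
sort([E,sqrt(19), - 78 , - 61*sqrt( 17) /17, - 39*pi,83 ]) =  [ - 39 * pi, - 78, - 61*sqrt(17 ) /17 , E , sqrt(19),  83]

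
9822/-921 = -11 + 103/307 = - 10.66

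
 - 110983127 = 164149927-275133054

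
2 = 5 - 3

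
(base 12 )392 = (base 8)1036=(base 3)202002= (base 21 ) 14h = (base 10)542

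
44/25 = 1 + 19/25 = 1.76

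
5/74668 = 5/74668  =  0.00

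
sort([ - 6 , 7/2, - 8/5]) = [ - 6,-8/5, 7/2 ]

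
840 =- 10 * (-84) 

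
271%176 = 95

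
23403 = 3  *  7801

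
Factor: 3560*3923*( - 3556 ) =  - 49662669280 = -  2^5*5^1*7^1*89^1*127^1*3923^1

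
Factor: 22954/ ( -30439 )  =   - 2^1*23^1*61^( - 1) = - 46/61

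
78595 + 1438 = 80033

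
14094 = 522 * 27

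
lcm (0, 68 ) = 0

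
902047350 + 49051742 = 951099092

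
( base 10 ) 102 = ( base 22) 4e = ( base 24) 46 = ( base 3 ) 10210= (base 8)146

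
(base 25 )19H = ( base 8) 1543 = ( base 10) 867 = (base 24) 1C3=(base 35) or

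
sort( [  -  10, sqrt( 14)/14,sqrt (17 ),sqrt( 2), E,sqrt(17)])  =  [ - 10 , sqrt( 14)/14, sqrt(2 ), E,  sqrt( 17), sqrt( 17)]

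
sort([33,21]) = [21,33]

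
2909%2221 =688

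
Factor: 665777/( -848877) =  - 3^( - 1) * 7^1*95111^1*282959^( -1) 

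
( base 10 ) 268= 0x10C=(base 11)224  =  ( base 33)84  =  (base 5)2033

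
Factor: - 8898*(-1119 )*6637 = 2^1*3^2*373^1*1483^1*6637^1 = 66083693094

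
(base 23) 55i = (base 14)1026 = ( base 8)5332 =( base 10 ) 2778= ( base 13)1359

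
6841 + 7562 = 14403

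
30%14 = 2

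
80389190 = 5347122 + 75042068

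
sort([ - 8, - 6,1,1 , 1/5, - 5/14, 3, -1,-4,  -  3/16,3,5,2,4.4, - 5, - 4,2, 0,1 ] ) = [-8, - 6, - 5 , -4,  -  4, - 1, -5/14, - 3/16, 0, 1/5,1,1,1 , 2,2,3 , 3, 4.4,5] 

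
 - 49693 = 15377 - 65070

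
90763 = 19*4777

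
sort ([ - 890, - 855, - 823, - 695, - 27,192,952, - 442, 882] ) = [ - 890,  -  855, - 823, - 695, - 442,-27,192,  882, 952] 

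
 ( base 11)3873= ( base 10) 5041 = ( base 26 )7bn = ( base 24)8i1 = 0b1001110110001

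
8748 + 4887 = 13635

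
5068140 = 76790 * 66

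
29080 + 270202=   299282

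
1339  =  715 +624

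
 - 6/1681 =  - 6/1681 = - 0.00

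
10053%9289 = 764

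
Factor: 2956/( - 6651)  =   - 4/9= - 2^2*3^( -2 ) 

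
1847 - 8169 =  - 6322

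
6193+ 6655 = 12848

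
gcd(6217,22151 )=1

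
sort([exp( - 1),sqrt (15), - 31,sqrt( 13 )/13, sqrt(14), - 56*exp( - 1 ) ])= [-31,-56*exp(-1),sqrt( 13)/13 , exp( - 1), sqrt( 14 )  ,  sqrt( 15 )] 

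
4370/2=2185=2185.00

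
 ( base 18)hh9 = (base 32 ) 5LV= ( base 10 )5823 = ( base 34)519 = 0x16BF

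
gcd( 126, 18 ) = 18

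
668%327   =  14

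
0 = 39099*0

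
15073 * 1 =15073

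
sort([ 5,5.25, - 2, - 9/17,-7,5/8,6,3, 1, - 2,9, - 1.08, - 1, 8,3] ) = [-7, - 2  , - 2, - 1.08, - 1, - 9/17, 5/8,1,3,3, 5, 5.25, 6 , 8, 9 ]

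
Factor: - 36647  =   - 13^1 * 2819^1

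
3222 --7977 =11199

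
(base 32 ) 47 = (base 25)5A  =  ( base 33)43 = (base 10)135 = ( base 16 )87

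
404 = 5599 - 5195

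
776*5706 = 4427856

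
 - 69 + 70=1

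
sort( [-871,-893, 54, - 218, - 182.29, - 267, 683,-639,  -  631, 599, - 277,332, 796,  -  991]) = [-991, - 893,  -  871, - 639,-631,-277 , - 267, - 218,-182.29 , 54, 332, 599,683, 796]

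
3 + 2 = 5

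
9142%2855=577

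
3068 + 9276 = 12344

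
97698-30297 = 67401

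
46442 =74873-28431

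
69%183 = 69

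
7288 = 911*8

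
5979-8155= - 2176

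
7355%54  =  11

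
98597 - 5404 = 93193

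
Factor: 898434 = 2^1*  3^2*19^1*37^1*71^1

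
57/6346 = 3/334 = 0.01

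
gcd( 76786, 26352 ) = 2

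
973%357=259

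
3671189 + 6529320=10200509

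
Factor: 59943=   3^1*13^1*29^1*53^1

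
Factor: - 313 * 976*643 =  - 2^4 * 61^1*313^1 * 643^1= - 196428784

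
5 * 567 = 2835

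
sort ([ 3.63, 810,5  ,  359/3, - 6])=[ - 6, 3.63,5,359/3,810] 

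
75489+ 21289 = 96778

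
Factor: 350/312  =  2^( - 2 )*3^ ( - 1)*5^2*7^1*13^ (-1 ) = 175/156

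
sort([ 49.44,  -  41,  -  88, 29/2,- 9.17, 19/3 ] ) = [-88, - 41,  -  9.17,19/3,29/2,  49.44] 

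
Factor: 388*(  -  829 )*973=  - 312967396 = -2^2*7^1*97^1*139^1*829^1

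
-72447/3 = - 24149 = - 24149.00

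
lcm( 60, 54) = 540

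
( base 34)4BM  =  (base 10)5020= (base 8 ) 11634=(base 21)b81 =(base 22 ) A84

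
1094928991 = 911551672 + 183377319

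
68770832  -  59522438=9248394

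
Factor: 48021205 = 5^1 *71^1 * 135271^1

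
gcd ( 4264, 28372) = 164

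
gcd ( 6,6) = 6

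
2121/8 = 2121/8 = 265.12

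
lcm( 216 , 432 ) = 432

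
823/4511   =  823/4511 = 0.18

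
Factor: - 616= - 2^3 *7^1 * 11^1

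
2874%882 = 228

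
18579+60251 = 78830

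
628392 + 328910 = 957302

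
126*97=12222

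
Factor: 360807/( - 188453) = - 3^1*127^1 * 199^( - 1) = - 381/199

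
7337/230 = 319/10=31.90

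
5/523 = 5/523 = 0.01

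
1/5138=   1/5138 = 0.00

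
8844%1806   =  1620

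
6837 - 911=5926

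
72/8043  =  24/2681  =  0.01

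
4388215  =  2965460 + 1422755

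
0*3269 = 0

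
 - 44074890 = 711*( - 61990) 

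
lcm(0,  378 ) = 0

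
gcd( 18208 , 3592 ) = 8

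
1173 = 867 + 306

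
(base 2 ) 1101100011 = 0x363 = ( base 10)867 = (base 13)519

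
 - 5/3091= - 5/3091 =-0.00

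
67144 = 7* 9592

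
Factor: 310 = 2^1*5^1*31^1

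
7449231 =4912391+2536840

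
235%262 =235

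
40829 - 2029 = 38800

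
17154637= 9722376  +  7432261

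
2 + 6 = 8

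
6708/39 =172 =172.00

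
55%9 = 1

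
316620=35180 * 9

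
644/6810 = 322/3405= 0.09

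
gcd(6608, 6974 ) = 2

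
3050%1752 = 1298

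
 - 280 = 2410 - 2690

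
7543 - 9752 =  - 2209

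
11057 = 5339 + 5718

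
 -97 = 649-746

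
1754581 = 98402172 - 96647591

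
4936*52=256672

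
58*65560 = 3802480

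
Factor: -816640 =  - 2^9*5^1 * 11^1*29^1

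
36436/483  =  75 + 211/483 = 75.44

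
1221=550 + 671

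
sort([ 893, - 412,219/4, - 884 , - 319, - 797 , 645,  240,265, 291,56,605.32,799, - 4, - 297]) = [-884,-797, - 412, - 319, - 297,- 4,219/4,56, 240, 265,291, 605.32 , 645 , 799,893]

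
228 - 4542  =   - 4314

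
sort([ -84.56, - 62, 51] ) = [-84.56 , - 62,51]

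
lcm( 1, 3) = 3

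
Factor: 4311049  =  71^1*60719^1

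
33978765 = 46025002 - 12046237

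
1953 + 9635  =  11588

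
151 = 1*151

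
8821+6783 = 15604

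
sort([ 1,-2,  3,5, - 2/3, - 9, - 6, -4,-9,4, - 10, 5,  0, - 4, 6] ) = [ - 10,- 9, - 9, - 6, - 4, - 4, - 2 , - 2/3, 0,1, 3, 4,5,  5,6 ] 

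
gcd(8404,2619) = 1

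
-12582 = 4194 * ( - 3 ) 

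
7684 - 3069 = 4615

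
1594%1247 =347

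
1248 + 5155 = 6403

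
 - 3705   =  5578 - 9283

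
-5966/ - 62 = 2983/31 = 96.23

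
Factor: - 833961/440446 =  - 2^(  -  1)*3^1*179^1*191^( - 1)*1153^ ( - 1) * 1553^1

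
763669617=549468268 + 214201349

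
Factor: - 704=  - 2^6*11^1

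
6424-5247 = 1177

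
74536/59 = 1263 + 19/59 =1263.32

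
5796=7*828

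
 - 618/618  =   - 1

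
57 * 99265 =5658105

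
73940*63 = 4658220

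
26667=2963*9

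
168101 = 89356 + 78745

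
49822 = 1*49822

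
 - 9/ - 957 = 3/319 = 0.01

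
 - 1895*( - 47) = 89065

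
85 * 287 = 24395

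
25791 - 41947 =  -  16156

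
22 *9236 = 203192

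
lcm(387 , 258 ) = 774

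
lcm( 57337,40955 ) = 286685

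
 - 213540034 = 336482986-550023020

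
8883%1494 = 1413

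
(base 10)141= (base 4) 2031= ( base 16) 8d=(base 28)51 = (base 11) 119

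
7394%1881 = 1751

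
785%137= 100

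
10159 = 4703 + 5456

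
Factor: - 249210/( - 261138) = 585/613 = 3^2*5^1*13^1* 613^( - 1)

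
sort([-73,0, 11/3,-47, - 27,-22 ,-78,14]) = [ - 78,  -  73, - 47,-27, - 22, 0, 11/3, 14 ] 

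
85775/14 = 6126 + 11/14=6126.79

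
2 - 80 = - 78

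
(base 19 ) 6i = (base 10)132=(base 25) 57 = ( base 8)204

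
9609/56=9609/56  =  171.59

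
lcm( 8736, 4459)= 428064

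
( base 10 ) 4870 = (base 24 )8AM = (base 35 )3y5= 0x1306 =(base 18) f0a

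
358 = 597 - 239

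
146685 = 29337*5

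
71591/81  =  71591/81 = 883.84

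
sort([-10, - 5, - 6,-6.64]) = [ - 10, - 6.64, - 6, - 5 ]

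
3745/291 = 12 + 253/291 = 12.87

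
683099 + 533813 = 1216912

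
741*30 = 22230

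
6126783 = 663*9241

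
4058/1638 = 2029/819 = 2.48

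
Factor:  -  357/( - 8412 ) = 2^( - 2)*7^1*17^1*701^(-1 ) = 119/2804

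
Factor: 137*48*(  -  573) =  - 3768048 = - 2^4*3^2*137^1*191^1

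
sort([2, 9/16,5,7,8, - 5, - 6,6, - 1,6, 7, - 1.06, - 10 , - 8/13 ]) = [ - 10, - 6, - 5, - 1.06, - 1 ,- 8/13, 9/16, 2,5,6,6,7,7, 8]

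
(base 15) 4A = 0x46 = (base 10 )70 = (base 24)2m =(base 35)20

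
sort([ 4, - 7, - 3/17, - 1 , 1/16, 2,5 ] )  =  [ - 7, - 1,-3/17,1/16,2 , 4, 5]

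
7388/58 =127+ 11/29 =127.38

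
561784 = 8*70223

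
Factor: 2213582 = 2^1 * 7^1*158113^1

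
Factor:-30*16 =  - 2^5 * 3^1 * 5^1= - 480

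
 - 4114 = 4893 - 9007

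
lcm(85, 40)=680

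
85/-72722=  - 1 + 72637/72722 = - 0.00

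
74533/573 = 130 + 43/573 = 130.08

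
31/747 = 31/747 = 0.04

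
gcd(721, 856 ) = 1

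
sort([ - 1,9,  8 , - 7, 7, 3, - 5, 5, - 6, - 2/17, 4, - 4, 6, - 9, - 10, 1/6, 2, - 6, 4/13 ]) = [ - 10,- 9, - 7, - 6, - 6, - 5, - 4, - 1, - 2/17, 1/6, 4/13,2, 3, 4, 5,6, 7 , 8, 9]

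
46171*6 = 277026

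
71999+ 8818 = 80817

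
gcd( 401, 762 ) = 1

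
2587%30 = 7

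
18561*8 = 148488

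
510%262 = 248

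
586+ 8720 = 9306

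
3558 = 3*1186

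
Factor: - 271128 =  - 2^3*3^1*11^1*13^1*79^1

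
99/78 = 33/26 = 1.27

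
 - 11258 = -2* 5629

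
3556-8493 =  - 4937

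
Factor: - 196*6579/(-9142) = 2^1*3^2*7^1*17^1*  43^1 * 653^( - 1 )  =  92106/653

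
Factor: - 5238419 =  - 5238419^1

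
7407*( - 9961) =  - 73781127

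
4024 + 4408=8432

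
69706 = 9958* 7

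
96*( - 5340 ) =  - 512640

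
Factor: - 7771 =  - 19^1*409^1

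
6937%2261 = 154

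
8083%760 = 483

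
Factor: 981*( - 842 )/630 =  - 45889/35 = - 5^( - 1)*7^( - 1)*109^1*421^1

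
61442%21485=18472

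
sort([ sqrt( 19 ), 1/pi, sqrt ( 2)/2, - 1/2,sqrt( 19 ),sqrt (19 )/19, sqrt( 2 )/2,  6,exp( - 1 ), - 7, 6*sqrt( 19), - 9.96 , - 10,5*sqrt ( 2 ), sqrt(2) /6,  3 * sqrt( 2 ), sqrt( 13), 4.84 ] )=[ - 10, - 9.96 , - 7,  -  1/2 , sqrt(19 ) /19, sqrt(2 ) /6 , 1/pi,exp(-1 ), sqrt (2 ) /2,sqrt( 2 )/2,sqrt( 13 ), 3*sqrt( 2 ) , sqrt( 19 ),sqrt( 19 ),4.84,  6,  5  *sqrt ( 2 ) , 6*sqrt(19 ) ] 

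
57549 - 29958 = 27591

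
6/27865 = 6/27865 = 0.00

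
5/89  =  5/89 = 0.06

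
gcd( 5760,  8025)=15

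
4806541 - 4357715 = 448826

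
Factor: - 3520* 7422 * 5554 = -2^8*3^1*5^1 * 11^1*1237^1*2777^1= - 145100693760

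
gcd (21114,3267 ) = 27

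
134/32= 67/16 =4.19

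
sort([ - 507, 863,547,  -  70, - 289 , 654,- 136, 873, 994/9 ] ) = [ - 507, - 289 ,-136,-70, 994/9,547,654, 863 , 873 ]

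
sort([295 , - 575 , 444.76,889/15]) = [ - 575,889/15,295,444.76 ] 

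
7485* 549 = 4109265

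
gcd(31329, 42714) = 9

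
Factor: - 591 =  - 3^1 * 197^1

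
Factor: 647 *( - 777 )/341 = -3^1*7^1*11^(-1 )*31^(- 1)*37^1*647^1 = - 502719/341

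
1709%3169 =1709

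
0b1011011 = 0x5B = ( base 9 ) 111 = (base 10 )91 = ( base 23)3M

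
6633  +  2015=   8648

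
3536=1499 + 2037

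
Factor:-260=-2^2*5^1*13^1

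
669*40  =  26760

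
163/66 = 2+31/66 = 2.47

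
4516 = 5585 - 1069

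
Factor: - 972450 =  - 2^1*3^2*5^2*2161^1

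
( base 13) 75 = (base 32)30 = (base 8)140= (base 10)96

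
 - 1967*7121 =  - 14007007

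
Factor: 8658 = 2^1  *3^2 * 13^1* 37^1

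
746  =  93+653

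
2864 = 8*358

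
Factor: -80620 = - 2^2 * 5^1*29^1*139^1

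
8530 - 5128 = 3402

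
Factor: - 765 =  -  3^2*5^1 * 17^1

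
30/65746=15/32873 =0.00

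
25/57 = 25/57 = 0.44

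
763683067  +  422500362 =1186183429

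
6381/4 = 1595 + 1/4=1595.25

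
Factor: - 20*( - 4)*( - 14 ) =- 1120 = - 2^5*5^1*7^1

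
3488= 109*32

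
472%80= 72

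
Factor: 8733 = 3^1*41^1*71^1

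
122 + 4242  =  4364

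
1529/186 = 1529/186 = 8.22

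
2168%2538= 2168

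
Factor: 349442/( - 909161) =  - 2^1 * 11^( - 1)*82651^( - 1 )* 174721^1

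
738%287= 164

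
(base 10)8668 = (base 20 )11d8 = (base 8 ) 20734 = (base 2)10000111011100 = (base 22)hk0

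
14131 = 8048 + 6083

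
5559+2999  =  8558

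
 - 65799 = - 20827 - 44972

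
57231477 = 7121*8037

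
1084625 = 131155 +953470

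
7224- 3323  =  3901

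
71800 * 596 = 42792800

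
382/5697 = 382/5697 = 0.07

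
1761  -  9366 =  - 7605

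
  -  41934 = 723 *( - 58 ) 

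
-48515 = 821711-870226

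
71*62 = 4402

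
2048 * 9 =18432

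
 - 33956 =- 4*8489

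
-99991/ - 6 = 99991/6 = 16665.17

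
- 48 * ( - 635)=30480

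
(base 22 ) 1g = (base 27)1B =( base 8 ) 46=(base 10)38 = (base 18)22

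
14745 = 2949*5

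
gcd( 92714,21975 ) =1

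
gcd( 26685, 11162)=1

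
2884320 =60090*48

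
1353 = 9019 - 7666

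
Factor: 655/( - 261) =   -  3^ ( - 2 )*5^1 * 29^( - 1)*131^1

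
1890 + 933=2823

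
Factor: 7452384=2^5*3^1*149^1 * 521^1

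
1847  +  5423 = 7270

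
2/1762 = 1/881 = 0.00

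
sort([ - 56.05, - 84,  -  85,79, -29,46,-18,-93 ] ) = [  -  93,  -  85, - 84, - 56.05,-29,-18,46,79] 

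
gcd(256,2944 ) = 128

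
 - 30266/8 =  - 3784 + 3/4 = - 3783.25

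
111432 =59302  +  52130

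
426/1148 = 213/574 = 0.37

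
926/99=9 + 35/99 = 9.35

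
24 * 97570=2341680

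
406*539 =218834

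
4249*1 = 4249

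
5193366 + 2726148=7919514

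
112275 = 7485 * 15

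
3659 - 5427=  - 1768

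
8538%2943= 2652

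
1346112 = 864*1558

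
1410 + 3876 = 5286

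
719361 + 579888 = 1299249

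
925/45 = 20 + 5/9 = 20.56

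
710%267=176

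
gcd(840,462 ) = 42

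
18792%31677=18792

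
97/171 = 97/171 = 0.57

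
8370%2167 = 1869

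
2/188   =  1/94 = 0.01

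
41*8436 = 345876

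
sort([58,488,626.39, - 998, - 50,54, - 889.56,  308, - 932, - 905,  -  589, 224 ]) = [ - 998,- 932 , - 905, - 889.56,-589, - 50 , 54, 58, 224,308,488, 626.39]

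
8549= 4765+3784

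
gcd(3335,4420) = 5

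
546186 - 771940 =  - 225754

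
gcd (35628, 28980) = 12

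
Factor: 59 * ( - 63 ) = - 3^2 *7^1 * 59^1 =- 3717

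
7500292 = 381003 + 7119289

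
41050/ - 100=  - 821/2 = - 410.50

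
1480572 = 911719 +568853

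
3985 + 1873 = 5858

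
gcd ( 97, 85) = 1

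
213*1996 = 425148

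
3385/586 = 3385/586= 5.78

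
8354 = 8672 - 318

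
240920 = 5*48184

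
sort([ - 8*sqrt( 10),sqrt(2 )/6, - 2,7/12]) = [ - 8*sqrt( 10), - 2, sqrt(2)/6,7/12]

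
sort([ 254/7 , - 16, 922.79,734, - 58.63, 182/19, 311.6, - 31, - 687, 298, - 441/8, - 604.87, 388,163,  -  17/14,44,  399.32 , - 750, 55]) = [ - 750, - 687, - 604.87, - 58.63, - 441/8, - 31, - 16, - 17/14, 182/19,254/7 , 44, 55,163, 298,311.6, 388,399.32 , 734,922.79 ] 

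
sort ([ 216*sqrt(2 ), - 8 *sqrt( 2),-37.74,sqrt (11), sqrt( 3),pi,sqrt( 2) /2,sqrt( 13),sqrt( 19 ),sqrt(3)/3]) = [  -  37.74, - 8*sqrt( 2),sqrt( 3)/3,sqrt( 2 )/2, sqrt( 3 ), pi,sqrt( 11), sqrt(  13 ),sqrt( 19), 216*sqrt(2) ] 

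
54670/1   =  54670=54670.00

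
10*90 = 900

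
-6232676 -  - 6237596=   4920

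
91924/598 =45962/299 =153.72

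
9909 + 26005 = 35914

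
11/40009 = 11/40009 = 0.00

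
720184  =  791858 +  -  71674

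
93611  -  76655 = 16956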